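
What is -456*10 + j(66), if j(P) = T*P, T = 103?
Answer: 2238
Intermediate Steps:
j(P) = 103*P
-456*10 + j(66) = -456*10 + 103*66 = -4560 + 6798 = 2238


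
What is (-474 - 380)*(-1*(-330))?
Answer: -281820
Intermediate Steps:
(-474 - 380)*(-1*(-330)) = -854*330 = -281820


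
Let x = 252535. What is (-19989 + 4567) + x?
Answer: 237113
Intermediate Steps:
(-19989 + 4567) + x = (-19989 + 4567) + 252535 = -15422 + 252535 = 237113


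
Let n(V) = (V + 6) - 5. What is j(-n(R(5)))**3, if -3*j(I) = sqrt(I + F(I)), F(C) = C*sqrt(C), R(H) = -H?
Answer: -8*sqrt(3)/9 ≈ -1.5396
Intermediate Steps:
F(C) = C**(3/2)
n(V) = 1 + V (n(V) = (6 + V) - 5 = 1 + V)
j(I) = -sqrt(I + I**(3/2))/3
j(-n(R(5)))**3 = (-sqrt(-(1 - 1*5) + (-(1 - 1*5))**(3/2))/3)**3 = (-sqrt(-(1 - 5) + (-(1 - 5))**(3/2))/3)**3 = (-sqrt(-1*(-4) + (-1*(-4))**(3/2))/3)**3 = (-sqrt(4 + 4**(3/2))/3)**3 = (-sqrt(4 + 8)/3)**3 = (-2*sqrt(3)/3)**3 = -8*sqrt(3)/9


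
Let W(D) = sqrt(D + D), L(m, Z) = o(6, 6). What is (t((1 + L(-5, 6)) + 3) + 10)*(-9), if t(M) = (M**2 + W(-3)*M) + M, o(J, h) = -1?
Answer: -198 - 27*I*sqrt(6) ≈ -198.0 - 66.136*I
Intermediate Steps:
L(m, Z) = -1
W(D) = sqrt(2)*sqrt(D) (W(D) = sqrt(2*D) = sqrt(2)*sqrt(D))
t(M) = M + M**2 + I*M*sqrt(6) (t(M) = (M**2 + (sqrt(2)*sqrt(-3))*M) + M = (M**2 + (sqrt(2)*(I*sqrt(3)))*M) + M = (M**2 + (I*sqrt(6))*M) + M = (M**2 + I*M*sqrt(6)) + M = M + M**2 + I*M*sqrt(6))
(t((1 + L(-5, 6)) + 3) + 10)*(-9) = (((1 - 1) + 3)*(1 + ((1 - 1) + 3) + I*sqrt(6)) + 10)*(-9) = ((0 + 3)*(1 + (0 + 3) + I*sqrt(6)) + 10)*(-9) = (3*(1 + 3 + I*sqrt(6)) + 10)*(-9) = (3*(4 + I*sqrt(6)) + 10)*(-9) = ((12 + 3*I*sqrt(6)) + 10)*(-9) = (22 + 3*I*sqrt(6))*(-9) = -198 - 27*I*sqrt(6)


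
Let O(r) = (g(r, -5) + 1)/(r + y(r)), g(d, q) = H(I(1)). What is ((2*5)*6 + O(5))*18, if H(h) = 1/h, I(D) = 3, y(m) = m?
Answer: 5412/5 ≈ 1082.4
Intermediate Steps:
g(d, q) = ⅓ (g(d, q) = 1/3 = ⅓)
O(r) = 2/(3*r) (O(r) = (⅓ + 1)/(r + r) = 4/(3*((2*r))) = 4*(1/(2*r))/3 = 2/(3*r))
((2*5)*6 + O(5))*18 = ((2*5)*6 + (⅔)/5)*18 = (10*6 + (⅔)*(⅕))*18 = (60 + 2/15)*18 = (902/15)*18 = 5412/5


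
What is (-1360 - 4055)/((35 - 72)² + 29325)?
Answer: -5415/30694 ≈ -0.17642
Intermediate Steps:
(-1360 - 4055)/((35 - 72)² + 29325) = -5415/((-37)² + 29325) = -5415/(1369 + 29325) = -5415/30694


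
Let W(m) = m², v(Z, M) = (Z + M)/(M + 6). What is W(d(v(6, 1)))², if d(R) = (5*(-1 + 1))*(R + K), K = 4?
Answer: 0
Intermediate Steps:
v(Z, M) = (M + Z)/(6 + M)
d(R) = 0 (d(R) = (5*(-1 + 1))*(R + 4) = (5*0)*(4 + R) = 0*(4 + R) = 0)
W(d(v(6, 1)))² = (0²)² = 0² = 0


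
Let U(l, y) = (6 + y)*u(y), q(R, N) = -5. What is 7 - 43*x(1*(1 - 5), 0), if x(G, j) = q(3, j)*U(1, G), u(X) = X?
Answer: -1713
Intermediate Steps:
U(l, y) = y*(6 + y) (U(l, y) = (6 + y)*y = y*(6 + y))
x(G, j) = -5*G*(6 + G)
7 - 43*x(1*(1 - 5), 0) = 7 - (-215)*1*(1 - 5)*(6 + 1*(1 - 5)) = 7 - (-215)*1*(-4)*(6 + 1*(-4)) = 7 - (-215)*(-4)*(6 - 4) = 7 - (-215)*(-4)*2 = 7 - 43*40 = 7 - 1720 = -1713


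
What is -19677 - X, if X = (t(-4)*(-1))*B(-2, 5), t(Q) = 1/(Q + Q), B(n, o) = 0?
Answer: -19677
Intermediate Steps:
t(Q) = 1/(2*Q)
X = 0 (X = (((½)/(-4))*(-1))*0 = (((½)*(-¼))*(-1))*0 = -⅛*(-1)*0 = (⅛)*0 = 0)
-19677 - X = -19677 - 1*0 = -19677 + 0 = -19677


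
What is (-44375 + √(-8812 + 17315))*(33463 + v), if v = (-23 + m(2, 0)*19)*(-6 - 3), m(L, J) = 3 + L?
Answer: -1456165625 + 32815*√8503 ≈ -1.4531e+9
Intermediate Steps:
v = -648 (v = (-23 + (3 + 2)*19)*(-6 - 3) = (-23 + 5*19)*(-9) = (-23 + 95)*(-9) = 72*(-9) = -648)
(-44375 + √(-8812 + 17315))*(33463 + v) = (-44375 + √(-8812 + 17315))*(33463 - 648) = (-44375 + √8503)*32815 = -1456165625 + 32815*√8503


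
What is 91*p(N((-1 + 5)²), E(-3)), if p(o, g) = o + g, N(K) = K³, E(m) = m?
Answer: 372463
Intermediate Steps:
p(o, g) = g + o
91*p(N((-1 + 5)²), E(-3)) = 91*(-3 + ((-1 + 5)²)³) = 91*(-3 + (4²)³) = 91*(-3 + 16³) = 91*(-3 + 4096) = 91*4093 = 372463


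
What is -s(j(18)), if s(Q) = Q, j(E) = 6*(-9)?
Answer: 54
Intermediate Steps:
j(E) = -54
-s(j(18)) = -1*(-54) = 54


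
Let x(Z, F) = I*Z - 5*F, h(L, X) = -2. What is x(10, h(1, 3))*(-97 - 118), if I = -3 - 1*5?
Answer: 15050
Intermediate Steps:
I = -8 (I = -3 - 5 = -8)
x(Z, F) = -8*Z - 5*F
x(10, h(1, 3))*(-97 - 118) = (-8*10 - 5*(-2))*(-97 - 118) = (-80 + 10)*(-215) = -70*(-215) = 15050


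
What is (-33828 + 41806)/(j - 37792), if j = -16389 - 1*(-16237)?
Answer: -3989/18972 ≈ -0.21026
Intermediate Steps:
j = -152 (j = -16389 + 16237 = -152)
(-33828 + 41806)/(j - 37792) = (-33828 + 41806)/(-152 - 37792) = 7978/(-37944) = 7978*(-1/37944) = -3989/18972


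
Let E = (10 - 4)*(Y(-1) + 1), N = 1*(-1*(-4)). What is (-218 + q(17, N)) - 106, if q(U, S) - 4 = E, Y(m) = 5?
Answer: -284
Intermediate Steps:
N = 4 (N = 1*4 = 4)
E = 36 (E = (10 - 4)*(5 + 1) = 6*6 = 36)
q(U, S) = 40 (q(U, S) = 4 + 36 = 40)
(-218 + q(17, N)) - 106 = (-218 + 40) - 106 = -178 - 106 = -284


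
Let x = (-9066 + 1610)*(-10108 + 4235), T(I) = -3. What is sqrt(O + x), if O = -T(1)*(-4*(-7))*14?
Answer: 2*sqrt(10947566) ≈ 6617.4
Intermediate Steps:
x = 43789088 (x = -7456*(-5873) = 43789088)
O = 1176 (O = -(-(-12)*(-7))*14 = -(-3*28)*14 = -(-84)*14 = -1*(-1176) = 1176)
sqrt(O + x) = sqrt(1176 + 43789088) = sqrt(43790264) = 2*sqrt(10947566)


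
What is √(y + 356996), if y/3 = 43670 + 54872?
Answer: √652622 ≈ 807.85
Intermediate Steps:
y = 295626 (y = 3*(43670 + 54872) = 3*98542 = 295626)
√(y + 356996) = √(295626 + 356996) = √652622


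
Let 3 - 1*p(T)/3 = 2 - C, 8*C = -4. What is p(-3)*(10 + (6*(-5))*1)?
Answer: -30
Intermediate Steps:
C = -½ (C = (⅛)*(-4) = -½ ≈ -0.50000)
p(T) = 3/2 (p(T) = 9 - 3*(2 - 1*(-½)) = 9 - 3*(2 + ½) = 9 - 3*5/2 = 9 - 15/2 = 3/2)
p(-3)*(10 + (6*(-5))*1) = 3*(10 + (6*(-5))*1)/2 = 3*(10 - 30*1)/2 = 3*(10 - 30)/2 = (3/2)*(-20) = -30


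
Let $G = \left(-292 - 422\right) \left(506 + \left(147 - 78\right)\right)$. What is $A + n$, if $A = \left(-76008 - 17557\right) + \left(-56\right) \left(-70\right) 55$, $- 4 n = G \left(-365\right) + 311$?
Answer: $- \frac{149362921}{4} \approx -3.7341 \cdot 10^{7}$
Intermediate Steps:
$G = -410550$ ($G = - 714 \left(506 + \left(147 - 78\right)\right) = - 714 \left(506 + 69\right) = \left(-714\right) 575 = -410550$)
$n = - \frac{149851061}{4}$ ($n = - \frac{\left(-410550\right) \left(-365\right) + 311}{4} = - \frac{149850750 + 311}{4} = \left(- \frac{1}{4}\right) 149851061 = - \frac{149851061}{4} \approx -3.7463 \cdot 10^{7}$)
$A = 122035$ ($A = -93565 + 3920 \cdot 55 = -93565 + 215600 = 122035$)
$A + n = 122035 - \frac{149851061}{4} = - \frac{149362921}{4}$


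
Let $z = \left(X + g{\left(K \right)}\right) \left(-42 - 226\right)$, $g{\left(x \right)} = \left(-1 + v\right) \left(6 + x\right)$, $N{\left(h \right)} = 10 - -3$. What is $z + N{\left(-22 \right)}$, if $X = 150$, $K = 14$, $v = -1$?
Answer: $-29467$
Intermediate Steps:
$N{\left(h \right)} = 13$ ($N{\left(h \right)} = 10 + 3 = 13$)
$g{\left(x \right)} = -12 - 2 x$ ($g{\left(x \right)} = \left(-1 - 1\right) \left(6 + x\right) = - 2 \left(6 + x\right) = -12 - 2 x$)
$z = -29480$ ($z = \left(150 - 40\right) \left(-42 - 226\right) = \left(150 - 40\right) \left(-268\right) = 110 \left(-268\right) = -29480$)
$z + N{\left(-22 \right)} = -29480 + 13 = -29467$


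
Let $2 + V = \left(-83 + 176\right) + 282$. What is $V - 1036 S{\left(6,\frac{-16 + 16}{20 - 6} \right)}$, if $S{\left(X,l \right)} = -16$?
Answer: $16949$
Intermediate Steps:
$V = 373$ ($V = -2 + \left(\left(-83 + 176\right) + 282\right) = -2 + \left(93 + 282\right) = -2 + 375 = 373$)
$V - 1036 S{\left(6,\frac{-16 + 16}{20 - 6} \right)} = 373 - -16576 = 373 + 16576 = 16949$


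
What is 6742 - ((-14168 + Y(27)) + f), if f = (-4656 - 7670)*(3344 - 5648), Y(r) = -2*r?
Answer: -28378140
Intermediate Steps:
f = 28399104 (f = -12326*(-2304) = 28399104)
6742 - ((-14168 + Y(27)) + f) = 6742 - ((-14168 - 2*27) + 28399104) = 6742 - ((-14168 - 54) + 28399104) = 6742 - (-14222 + 28399104) = 6742 - 1*28384882 = 6742 - 28384882 = -28378140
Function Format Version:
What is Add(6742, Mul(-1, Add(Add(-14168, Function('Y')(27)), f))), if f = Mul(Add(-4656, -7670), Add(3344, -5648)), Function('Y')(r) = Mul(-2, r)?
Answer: -28378140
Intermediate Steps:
f = 28399104 (f = Mul(-12326, -2304) = 28399104)
Add(6742, Mul(-1, Add(Add(-14168, Function('Y')(27)), f))) = Add(6742, Mul(-1, Add(Add(-14168, Mul(-2, 27)), 28399104))) = Add(6742, Mul(-1, Add(Add(-14168, -54), 28399104))) = Add(6742, Mul(-1, Add(-14222, 28399104))) = Add(6742, Mul(-1, 28384882)) = Add(6742, -28384882) = -28378140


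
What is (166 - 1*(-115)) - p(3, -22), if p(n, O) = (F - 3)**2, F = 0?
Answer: 272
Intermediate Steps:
p(n, O) = 9 (p(n, O) = (0 - 3)**2 = (-3)**2 = 9)
(166 - 1*(-115)) - p(3, -22) = (166 - 1*(-115)) - 1*9 = (166 + 115) - 9 = 281 - 9 = 272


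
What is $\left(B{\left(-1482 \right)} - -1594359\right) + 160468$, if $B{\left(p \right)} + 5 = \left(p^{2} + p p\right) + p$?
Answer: $6145988$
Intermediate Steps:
$B{\left(p \right)} = -5 + p + 2 p^{2}$ ($B{\left(p \right)} = -5 + \left(\left(p^{2} + p p\right) + p\right) = -5 + \left(\left(p^{2} + p^{2}\right) + p\right) = -5 + \left(2 p^{2} + p\right) = -5 + \left(p + 2 p^{2}\right) = -5 + p + 2 p^{2}$)
$\left(B{\left(-1482 \right)} - -1594359\right) + 160468 = \left(\left(-5 - 1482 + 2 \left(-1482\right)^{2}\right) - -1594359\right) + 160468 = \left(\left(-5 - 1482 + 2 \cdot 2196324\right) + 1594359\right) + 160468 = \left(\left(-5 - 1482 + 4392648\right) + 1594359\right) + 160468 = \left(4391161 + 1594359\right) + 160468 = 5985520 + 160468 = 6145988$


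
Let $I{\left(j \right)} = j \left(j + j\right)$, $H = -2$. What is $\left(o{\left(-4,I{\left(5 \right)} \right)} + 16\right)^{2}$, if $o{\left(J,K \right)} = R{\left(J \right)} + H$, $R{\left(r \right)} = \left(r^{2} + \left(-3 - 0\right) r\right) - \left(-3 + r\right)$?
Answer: $2401$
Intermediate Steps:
$R{\left(r \right)} = 3 + r^{2} - 4 r$ ($R{\left(r \right)} = \left(r^{2} + \left(-3 + 0\right) r\right) - \left(-3 + r\right) = \left(r^{2} - 3 r\right) - \left(-3 + r\right) = 3 + r^{2} - 4 r$)
$I{\left(j \right)} = 2 j^{2}$ ($I{\left(j \right)} = j 2 j = 2 j^{2}$)
$o{\left(J,K \right)} = 1 + J^{2} - 4 J$ ($o{\left(J,K \right)} = \left(3 + J^{2} - 4 J\right) - 2 = 1 + J^{2} - 4 J$)
$\left(o{\left(-4,I{\left(5 \right)} \right)} + 16\right)^{2} = \left(\left(1 + \left(-4\right)^{2} - -16\right) + 16\right)^{2} = \left(\left(1 + 16 + 16\right) + 16\right)^{2} = \left(33 + 16\right)^{2} = 49^{2} = 2401$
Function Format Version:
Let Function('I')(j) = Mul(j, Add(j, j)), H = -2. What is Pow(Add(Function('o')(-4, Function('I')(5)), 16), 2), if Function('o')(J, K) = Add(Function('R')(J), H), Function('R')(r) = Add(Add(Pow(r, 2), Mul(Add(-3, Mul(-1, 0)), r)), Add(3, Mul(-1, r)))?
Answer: 2401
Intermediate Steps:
Function('R')(r) = Add(3, Pow(r, 2), Mul(-4, r)) (Function('R')(r) = Add(Add(Pow(r, 2), Mul(Add(-3, 0), r)), Add(3, Mul(-1, r))) = Add(Add(Pow(r, 2), Mul(-3, r)), Add(3, Mul(-1, r))) = Add(3, Pow(r, 2), Mul(-4, r)))
Function('I')(j) = Mul(2, Pow(j, 2)) (Function('I')(j) = Mul(j, Mul(2, j)) = Mul(2, Pow(j, 2)))
Function('o')(J, K) = Add(1, Pow(J, 2), Mul(-4, J)) (Function('o')(J, K) = Add(Add(3, Pow(J, 2), Mul(-4, J)), -2) = Add(1, Pow(J, 2), Mul(-4, J)))
Pow(Add(Function('o')(-4, Function('I')(5)), 16), 2) = Pow(Add(Add(1, Pow(-4, 2), Mul(-4, -4)), 16), 2) = Pow(Add(Add(1, 16, 16), 16), 2) = Pow(Add(33, 16), 2) = Pow(49, 2) = 2401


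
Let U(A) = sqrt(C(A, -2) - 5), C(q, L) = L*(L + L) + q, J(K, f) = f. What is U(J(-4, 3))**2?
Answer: 6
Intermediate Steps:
C(q, L) = q + 2*L**2 (C(q, L) = L*(2*L) + q = 2*L**2 + q = q + 2*L**2)
U(A) = sqrt(3 + A) (U(A) = sqrt((A + 2*(-2)**2) - 5) = sqrt((A + 2*4) - 5) = sqrt((A + 8) - 5) = sqrt((8 + A) - 5) = sqrt(3 + A))
U(J(-4, 3))**2 = (sqrt(3 + 3))**2 = (sqrt(6))**2 = 6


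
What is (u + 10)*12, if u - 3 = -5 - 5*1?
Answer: 36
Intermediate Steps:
u = -7 (u = 3 + (-5 - 5*1) = 3 + (-5 - 5) = 3 - 10 = -7)
(u + 10)*12 = (-7 + 10)*12 = 3*12 = 36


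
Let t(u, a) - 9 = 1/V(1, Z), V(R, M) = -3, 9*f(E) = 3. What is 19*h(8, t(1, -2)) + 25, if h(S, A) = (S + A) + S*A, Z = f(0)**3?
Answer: 1659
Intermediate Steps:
f(E) = 1/3 (f(E) = (1/9)*3 = 1/3)
Z = 1/27 (Z = (1/3)**3 = 1/27 ≈ 0.037037)
t(u, a) = 26/3 (t(u, a) = 9 + 1/(-3) = 9 - 1/3 = 26/3)
h(S, A) = A + S + A*S (h(S, A) = (A + S) + A*S = A + S + A*S)
19*h(8, t(1, -2)) + 25 = 19*(26/3 + 8 + (26/3)*8) + 25 = 19*(26/3 + 8 + 208/3) + 25 = 19*86 + 25 = 1634 + 25 = 1659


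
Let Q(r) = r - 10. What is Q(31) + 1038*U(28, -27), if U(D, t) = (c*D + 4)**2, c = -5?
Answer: 19198869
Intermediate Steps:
Q(r) = -10 + r
U(D, t) = (4 - 5*D)**2 (U(D, t) = (-5*D + 4)**2 = (4 - 5*D)**2)
Q(31) + 1038*U(28, -27) = (-10 + 31) + 1038*(4 - 5*28)**2 = 21 + 1038*(4 - 140)**2 = 21 + 1038*(-136)**2 = 21 + 1038*18496 = 21 + 19198848 = 19198869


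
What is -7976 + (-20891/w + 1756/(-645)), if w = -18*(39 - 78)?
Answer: -92978473/11610 ≈ -8008.5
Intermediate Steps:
w = 702 (w = -18*(-39) = 702)
-7976 + (-20891/w + 1756/(-645)) = -7976 + (-20891/702 + 1756/(-645)) = -7976 + (-20891*1/702 + 1756*(-1/645)) = -7976 + (-1607/54 - 1756/645) = -7976 - 377113/11610 = -92978473/11610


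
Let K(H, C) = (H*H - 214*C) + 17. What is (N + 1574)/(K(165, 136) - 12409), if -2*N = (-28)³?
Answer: -12550/14271 ≈ -0.87941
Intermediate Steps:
K(H, C) = 17 + H² - 214*C (K(H, C) = (H² - 214*C) + 17 = 17 + H² - 214*C)
N = 10976 (N = -½*(-28)³ = -½*(-21952) = 10976)
(N + 1574)/(K(165, 136) - 12409) = (10976 + 1574)/((17 + 165² - 214*136) - 12409) = 12550/((17 + 27225 - 29104) - 12409) = 12550/(-1862 - 12409) = 12550/(-14271) = 12550*(-1/14271) = -12550/14271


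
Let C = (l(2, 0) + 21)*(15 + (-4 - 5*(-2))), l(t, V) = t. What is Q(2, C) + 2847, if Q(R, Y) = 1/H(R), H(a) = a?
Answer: 5695/2 ≈ 2847.5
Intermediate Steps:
C = 483 (C = (2 + 21)*(15 + (-4 - 5*(-2))) = 23*(15 + (-4 + 10)) = 23*(15 + 6) = 23*21 = 483)
Q(R, Y) = 1/R
Q(2, C) + 2847 = 1/2 + 2847 = ½ + 2847 = 5695/2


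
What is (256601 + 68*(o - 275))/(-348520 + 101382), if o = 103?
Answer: -8445/8522 ≈ -0.99096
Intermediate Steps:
(256601 + 68*(o - 275))/(-348520 + 101382) = (256601 + 68*(103 - 275))/(-348520 + 101382) = (256601 + 68*(-172))/(-247138) = (256601 - 11696)*(-1/247138) = 244905*(-1/247138) = -8445/8522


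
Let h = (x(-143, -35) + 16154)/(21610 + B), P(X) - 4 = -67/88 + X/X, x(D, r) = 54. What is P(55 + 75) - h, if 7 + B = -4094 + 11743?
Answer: 2371173/643544 ≈ 3.6846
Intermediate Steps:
B = 7642 (B = -7 + (-4094 + 11743) = -7 + 7649 = 7642)
P(X) = 373/88 (P(X) = 4 + (-67/88 + X/X) = 4 + (-67*1/88 + 1) = 4 + (-67/88 + 1) = 4 + 21/88 = 373/88)
h = 4052/7313 (h = (54 + 16154)/(21610 + 7642) = 16208/29252 = 16208*(1/29252) = 4052/7313 ≈ 0.55408)
P(55 + 75) - h = 373/88 - 1*4052/7313 = 373/88 - 4052/7313 = 2371173/643544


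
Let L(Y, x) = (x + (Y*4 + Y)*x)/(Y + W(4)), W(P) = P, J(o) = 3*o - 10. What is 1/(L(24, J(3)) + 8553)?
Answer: 28/239363 ≈ 0.00011698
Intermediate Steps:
J(o) = -10 + 3*o
L(Y, x) = (x + 5*Y*x)/(4 + Y) (L(Y, x) = (x + (Y*4 + Y)*x)/(Y + 4) = (x + (4*Y + Y)*x)/(4 + Y) = (x + (5*Y)*x)/(4 + Y) = (x + 5*Y*x)/(4 + Y))
1/(L(24, J(3)) + 8553) = 1/((-10 + 3*3)*(1 + 5*24)/(4 + 24) + 8553) = 1/((-10 + 9)*(1 + 120)/28 + 8553) = 1/(-1*1/28*121 + 8553) = 1/(-121/28 + 8553) = 1/(239363/28) = 28/239363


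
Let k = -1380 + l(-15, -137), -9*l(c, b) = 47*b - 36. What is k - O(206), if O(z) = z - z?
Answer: -5945/9 ≈ -660.56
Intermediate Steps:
l(c, b) = 4 - 47*b/9 (l(c, b) = -(47*b - 36)/9 = -(-36 + 47*b)/9 = 4 - 47*b/9)
O(z) = 0
k = -5945/9 (k = -1380 + (4 - 47/9*(-137)) = -1380 + (4 + 6439/9) = -1380 + 6475/9 = -5945/9 ≈ -660.56)
k - O(206) = -5945/9 - 1*0 = -5945/9 + 0 = -5945/9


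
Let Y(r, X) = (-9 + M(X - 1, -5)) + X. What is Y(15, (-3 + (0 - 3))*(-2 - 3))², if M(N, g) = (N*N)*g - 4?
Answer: 17539344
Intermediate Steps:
M(N, g) = -4 + g*N² (M(N, g) = N²*g - 4 = g*N² - 4 = -4 + g*N²)
Y(r, X) = -13 + X - 5*(-1 + X)² (Y(r, X) = (-9 + (-4 - 5*(X - 1)²)) + X = (-9 + (-4 - 5*(-1 + X)²)) + X = (-13 - 5*(-1 + X)²) + X = -13 + X - 5*(-1 + X)²)
Y(15, (-3 + (0 - 3))*(-2 - 3))² = (-13 + (-3 + (0 - 3))*(-2 - 3) - 5*(-1 + (-3 + (0 - 3))*(-2 - 3))²)² = (-13 + (-3 - 3)*(-5) - 5*(-1 + (-3 - 3)*(-5))²)² = (-13 - 6*(-5) - 5*(-1 - 6*(-5))²)² = (-13 + 30 - 5*(-1 + 30)²)² = (-13 + 30 - 5*29²)² = (-13 + 30 - 5*841)² = (-13 + 30 - 4205)² = (-4188)² = 17539344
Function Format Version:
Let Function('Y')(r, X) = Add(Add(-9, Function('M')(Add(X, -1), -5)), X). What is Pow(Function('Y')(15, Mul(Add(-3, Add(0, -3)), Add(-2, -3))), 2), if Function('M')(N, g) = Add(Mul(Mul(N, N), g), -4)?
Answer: 17539344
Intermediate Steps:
Function('M')(N, g) = Add(-4, Mul(g, Pow(N, 2))) (Function('M')(N, g) = Add(Mul(Pow(N, 2), g), -4) = Add(Mul(g, Pow(N, 2)), -4) = Add(-4, Mul(g, Pow(N, 2))))
Function('Y')(r, X) = Add(-13, X, Mul(-5, Pow(Add(-1, X), 2))) (Function('Y')(r, X) = Add(Add(-9, Add(-4, Mul(-5, Pow(Add(X, -1), 2)))), X) = Add(Add(-9, Add(-4, Mul(-5, Pow(Add(-1, X), 2)))), X) = Add(Add(-13, Mul(-5, Pow(Add(-1, X), 2))), X) = Add(-13, X, Mul(-5, Pow(Add(-1, X), 2))))
Pow(Function('Y')(15, Mul(Add(-3, Add(0, -3)), Add(-2, -3))), 2) = Pow(Add(-13, Mul(Add(-3, Add(0, -3)), Add(-2, -3)), Mul(-5, Pow(Add(-1, Mul(Add(-3, Add(0, -3)), Add(-2, -3))), 2))), 2) = Pow(Add(-13, Mul(Add(-3, -3), -5), Mul(-5, Pow(Add(-1, Mul(Add(-3, -3), -5)), 2))), 2) = Pow(Add(-13, Mul(-6, -5), Mul(-5, Pow(Add(-1, Mul(-6, -5)), 2))), 2) = Pow(Add(-13, 30, Mul(-5, Pow(Add(-1, 30), 2))), 2) = Pow(Add(-13, 30, Mul(-5, Pow(29, 2))), 2) = Pow(Add(-13, 30, Mul(-5, 841)), 2) = Pow(Add(-13, 30, -4205), 2) = Pow(-4188, 2) = 17539344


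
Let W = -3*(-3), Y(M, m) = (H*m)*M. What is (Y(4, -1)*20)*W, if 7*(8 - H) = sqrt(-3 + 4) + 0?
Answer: -39600/7 ≈ -5657.1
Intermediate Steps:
H = 55/7 (H = 8 - (sqrt(-3 + 4) + 0)/7 = 8 - (sqrt(1) + 0)/7 = 8 - (1 + 0)/7 = 8 - 1/7*1 = 8 - 1/7 = 55/7 ≈ 7.8571)
Y(M, m) = 55*M*m/7 (Y(M, m) = (55*m/7)*M = 55*M*m/7)
W = 9
(Y(4, -1)*20)*W = (((55/7)*4*(-1))*20)*9 = -220/7*20*9 = -4400/7*9 = -39600/7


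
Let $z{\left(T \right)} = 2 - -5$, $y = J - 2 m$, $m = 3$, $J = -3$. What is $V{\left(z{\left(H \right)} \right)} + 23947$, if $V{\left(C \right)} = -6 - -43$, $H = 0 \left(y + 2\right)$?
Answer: $23984$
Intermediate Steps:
$y = -9$ ($y = -3 - 6 = -9$)
$H = 0$ ($H = 0 \left(-9 + 2\right) = 0 \left(-7\right) = 0$)
$z{\left(T \right)} = 7$ ($z{\left(T \right)} = 2 + 5 = 7$)
$V{\left(C \right)} = 37$ ($V{\left(C \right)} = -6 + 43 = 37$)
$V{\left(z{\left(H \right)} \right)} + 23947 = 37 + 23947 = 23984$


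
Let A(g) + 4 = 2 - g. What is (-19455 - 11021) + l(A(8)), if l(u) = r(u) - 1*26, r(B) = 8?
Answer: -30494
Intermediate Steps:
A(g) = -2 - g (A(g) = -4 + (2 - g) = -2 - g)
l(u) = -18 (l(u) = 8 - 1*26 = 8 - 26 = -18)
(-19455 - 11021) + l(A(8)) = (-19455 - 11021) - 18 = -30476 - 18 = -30494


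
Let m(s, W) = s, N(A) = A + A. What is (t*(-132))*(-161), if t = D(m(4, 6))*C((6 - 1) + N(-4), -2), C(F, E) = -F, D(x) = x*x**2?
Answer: 4080384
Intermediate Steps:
N(A) = 2*A
D(x) = x**3
t = 192 (t = 4**3*(-((6 - 1) + 2*(-4))) = 64*(-(5 - 8)) = 64*(-1*(-3)) = 64*3 = 192)
(t*(-132))*(-161) = (192*(-132))*(-161) = -25344*(-161) = 4080384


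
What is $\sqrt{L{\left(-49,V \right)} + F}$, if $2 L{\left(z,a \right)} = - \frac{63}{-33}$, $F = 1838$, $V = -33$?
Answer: $\frac{\sqrt{890054}}{22} \approx 42.883$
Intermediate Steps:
$L{\left(z,a \right)} = \frac{21}{22}$ ($L{\left(z,a \right)} = \frac{\left(-63\right) \frac{1}{-33}}{2} = \frac{\left(-63\right) \left(- \frac{1}{33}\right)}{2} = \frac{1}{2} \cdot \frac{21}{11} = \frac{21}{22}$)
$\sqrt{L{\left(-49,V \right)} + F} = \sqrt{\frac{21}{22} + 1838} = \sqrt{\frac{40457}{22}} = \frac{\sqrt{890054}}{22}$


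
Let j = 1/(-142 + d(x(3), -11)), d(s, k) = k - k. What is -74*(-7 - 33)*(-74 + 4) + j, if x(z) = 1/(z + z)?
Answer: -29422401/142 ≈ -2.0720e+5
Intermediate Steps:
x(z) = 1/(2*z)
d(s, k) = 0
j = -1/142 (j = 1/(-142 + 0) = 1/(-142) = -1/142 ≈ -0.0070423)
-74*(-7 - 33)*(-74 + 4) + j = -74*(-7 - 33)*(-74 + 4) - 1/142 = -(-2960)*(-70) - 1/142 = -74*2800 - 1/142 = -207200 - 1/142 = -29422401/142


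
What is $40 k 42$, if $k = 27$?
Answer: $45360$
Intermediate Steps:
$40 k 42 = 40 \cdot 27 \cdot 42 = 1080 \cdot 42 = 45360$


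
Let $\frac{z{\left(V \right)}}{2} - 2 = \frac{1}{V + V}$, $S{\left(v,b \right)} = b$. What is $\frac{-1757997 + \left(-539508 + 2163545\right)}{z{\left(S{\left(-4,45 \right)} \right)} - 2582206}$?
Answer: $\frac{6028200}{116199089} \approx 0.051878$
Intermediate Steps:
$z{\left(V \right)} = 4 + \frac{1}{V}$ ($z{\left(V \right)} = 4 + \frac{2}{V + V} = 4 + \frac{2}{2 V} = 4 + 2 \frac{1}{2 V} = 4 + \frac{1}{V}$)
$\frac{-1757997 + \left(-539508 + 2163545\right)}{z{\left(S{\left(-4,45 \right)} \right)} - 2582206} = \frac{-1757997 + \left(-539508 + 2163545\right)}{\left(4 + \frac{1}{45}\right) - 2582206} = \frac{-1757997 + 1624037}{\left(4 + \frac{1}{45}\right) - 2582206} = - \frac{133960}{\frac{181}{45} - 2582206} = - \frac{133960}{- \frac{116199089}{45}} = \left(-133960\right) \left(- \frac{45}{116199089}\right) = \frac{6028200}{116199089}$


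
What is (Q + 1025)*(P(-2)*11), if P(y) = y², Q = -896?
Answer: 5676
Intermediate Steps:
(Q + 1025)*(P(-2)*11) = (-896 + 1025)*((-2)²*11) = 129*(4*11) = 129*44 = 5676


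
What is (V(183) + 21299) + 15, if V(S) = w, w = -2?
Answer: 21312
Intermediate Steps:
V(S) = -2
(V(183) + 21299) + 15 = (-2 + 21299) + 15 = 21297 + 15 = 21312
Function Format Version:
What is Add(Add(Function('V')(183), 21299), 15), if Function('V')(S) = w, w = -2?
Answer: 21312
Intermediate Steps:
Function('V')(S) = -2
Add(Add(Function('V')(183), 21299), 15) = Add(Add(-2, 21299), 15) = Add(21297, 15) = 21312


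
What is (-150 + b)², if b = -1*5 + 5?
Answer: 22500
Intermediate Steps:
b = 0 (b = -5 + 5 = 0)
(-150 + b)² = (-150 + 0)² = (-150)² = 22500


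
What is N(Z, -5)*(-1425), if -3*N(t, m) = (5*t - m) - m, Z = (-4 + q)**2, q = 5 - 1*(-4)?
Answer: 64125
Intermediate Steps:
q = 9 (q = 5 + 4 = 9)
Z = 25 (Z = (-4 + 9)**2 = 5**2 = 25)
N(t, m) = -5*t/3 + 2*m/3 (N(t, m) = -((5*t - m) - m)/3 = -((-m + 5*t) - m)/3 = -(-2*m + 5*t)/3 = -5*t/3 + 2*m/3)
N(Z, -5)*(-1425) = (-5/3*25 + (2/3)*(-5))*(-1425) = (-125/3 - 10/3)*(-1425) = -45*(-1425) = 64125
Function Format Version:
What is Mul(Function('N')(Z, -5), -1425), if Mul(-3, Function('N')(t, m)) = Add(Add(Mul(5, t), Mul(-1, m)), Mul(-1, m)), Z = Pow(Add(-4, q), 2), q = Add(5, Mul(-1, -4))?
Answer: 64125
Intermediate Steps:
q = 9 (q = Add(5, 4) = 9)
Z = 25 (Z = Pow(Add(-4, 9), 2) = Pow(5, 2) = 25)
Function('N')(t, m) = Add(Mul(Rational(-5, 3), t), Mul(Rational(2, 3), m)) (Function('N')(t, m) = Mul(Rational(-1, 3), Add(Add(Mul(5, t), Mul(-1, m)), Mul(-1, m))) = Mul(Rational(-1, 3), Add(Add(Mul(-1, m), Mul(5, t)), Mul(-1, m))) = Mul(Rational(-1, 3), Add(Mul(-2, m), Mul(5, t))) = Add(Mul(Rational(-5, 3), t), Mul(Rational(2, 3), m)))
Mul(Function('N')(Z, -5), -1425) = Mul(Add(Mul(Rational(-5, 3), 25), Mul(Rational(2, 3), -5)), -1425) = Mul(Add(Rational(-125, 3), Rational(-10, 3)), -1425) = Mul(-45, -1425) = 64125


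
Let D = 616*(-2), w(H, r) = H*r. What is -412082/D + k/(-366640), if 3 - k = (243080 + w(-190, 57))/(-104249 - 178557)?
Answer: 30346558041213/90726992860 ≈ 334.48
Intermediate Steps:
k = 540334/141403 (k = 3 - (243080 - 190*57)/(-104249 - 178557) = 3 - (243080 - 10830)/(-282806) = 3 - 232250*(-1)/282806 = 3 - 1*(-116125/141403) = 3 + 116125/141403 = 540334/141403 ≈ 3.8212)
D = -1232
-412082/D + k/(-366640) = -412082/(-1232) + (540334/141403)/(-366640) = -412082*(-1/1232) + (540334/141403)*(-1/366640) = 18731/56 - 270167/25921997960 = 30346558041213/90726992860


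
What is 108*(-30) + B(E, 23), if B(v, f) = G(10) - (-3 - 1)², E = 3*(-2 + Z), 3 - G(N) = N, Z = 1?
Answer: -3263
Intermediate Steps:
G(N) = 3 - N
E = -3 (E = 3*(-2 + 1) = 3*(-1) = -3)
B(v, f) = -23 (B(v, f) = (3 - 1*10) - (-3 - 1)² = (3 - 10) - 1*(-4)² = -7 - 1*16 = -7 - 16 = -23)
108*(-30) + B(E, 23) = 108*(-30) - 23 = -3240 - 23 = -3263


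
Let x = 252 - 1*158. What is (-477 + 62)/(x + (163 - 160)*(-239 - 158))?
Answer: 415/1097 ≈ 0.37830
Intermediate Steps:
x = 94 (x = 252 - 158 = 94)
(-477 + 62)/(x + (163 - 160)*(-239 - 158)) = (-477 + 62)/(94 + (163 - 160)*(-239 - 158)) = -415/(94 + 3*(-397)) = -415/(94 - 1191) = -415/(-1097) = -415*(-1/1097) = 415/1097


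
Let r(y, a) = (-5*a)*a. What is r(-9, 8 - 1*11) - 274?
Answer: -319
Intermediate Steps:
r(y, a) = -5*a²
r(-9, 8 - 1*11) - 274 = -5*(8 - 1*11)² - 274 = -5*(8 - 11)² - 274 = -5*(-3)² - 274 = -5*9 - 274 = -45 - 274 = -319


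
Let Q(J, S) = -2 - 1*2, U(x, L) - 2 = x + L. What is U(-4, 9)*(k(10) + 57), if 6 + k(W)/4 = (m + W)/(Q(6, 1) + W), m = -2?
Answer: 805/3 ≈ 268.33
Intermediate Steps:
U(x, L) = 2 + L + x (U(x, L) = 2 + (x + L) = 2 + (L + x) = 2 + L + x)
Q(J, S) = -4 (Q(J, S) = -2 - 2 = -4)
k(W) = -24 + 4*(-2 + W)/(-4 + W) (k(W) = -24 + 4*((-2 + W)/(-4 + W)) = -24 + 4*(-2 + W)/(-4 + W))
U(-4, 9)*(k(10) + 57) = (2 + 9 - 4)*(4*(22 - 5*10)/(-4 + 10) + 57) = 7*(4*(22 - 50)/6 + 57) = 7*(4*(⅙)*(-28) + 57) = 7*(-56/3 + 57) = 7*(115/3) = 805/3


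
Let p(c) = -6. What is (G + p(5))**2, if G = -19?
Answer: 625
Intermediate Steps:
(G + p(5))**2 = (-19 - 6)**2 = (-25)**2 = 625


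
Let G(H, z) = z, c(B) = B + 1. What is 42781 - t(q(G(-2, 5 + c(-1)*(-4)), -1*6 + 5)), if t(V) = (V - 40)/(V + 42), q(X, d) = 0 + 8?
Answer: 1069541/25 ≈ 42782.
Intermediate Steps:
c(B) = 1 + B
q(X, d) = 8
t(V) = (-40 + V)/(42 + V)
42781 - t(q(G(-2, 5 + c(-1)*(-4)), -1*6 + 5)) = 42781 - (-40 + 8)/(42 + 8) = 42781 - (-32)/50 = 42781 - 1*(-16/25) = 42781 + 16/25 = 1069541/25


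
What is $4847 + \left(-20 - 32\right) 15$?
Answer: $4067$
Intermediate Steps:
$4847 + \left(-20 - 32\right) 15 = 4847 - 780 = 4067$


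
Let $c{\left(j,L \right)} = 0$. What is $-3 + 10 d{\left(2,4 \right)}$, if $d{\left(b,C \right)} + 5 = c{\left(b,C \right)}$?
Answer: $-53$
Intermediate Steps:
$d{\left(b,C \right)} = -5$ ($d{\left(b,C \right)} = -5 + 0 = -5$)
$-3 + 10 d{\left(2,4 \right)} = -3 + 10 \left(-5\right) = -3 - 50 = -53$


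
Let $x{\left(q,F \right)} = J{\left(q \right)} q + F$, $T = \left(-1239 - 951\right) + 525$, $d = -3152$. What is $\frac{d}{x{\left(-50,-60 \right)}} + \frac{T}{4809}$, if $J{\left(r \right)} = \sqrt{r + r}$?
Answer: $\frac{1015071}{2540755} - \frac{1970 i}{317} \approx 0.39952 - 6.2145 i$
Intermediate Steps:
$T = -1665$ ($T = -2190 + 525 = -1665$)
$J{\left(r \right)} = \sqrt{2} \sqrt{r}$ ($J{\left(r \right)} = \sqrt{2 r} = \sqrt{2} \sqrt{r}$)
$x{\left(q,F \right)} = F + \sqrt{2} q^{\frac{3}{2}}$ ($x{\left(q,F \right)} = \sqrt{2} \sqrt{q} q + F = \sqrt{2} q^{\frac{3}{2}} + F = F + \sqrt{2} q^{\frac{3}{2}}$)
$\frac{d}{x{\left(-50,-60 \right)}} + \frac{T}{4809} = - \frac{3152}{-60 + \sqrt{2} \left(-50\right)^{\frac{3}{2}}} - \frac{1665}{4809} = - \frac{3152}{-60 + \sqrt{2} \left(- 250 i \sqrt{2}\right)} - \frac{555}{1603} = - \frac{3152}{-60 - 500 i} - \frac{555}{1603} = - 3152 \frac{-60 + 500 i}{253600} - \frac{555}{1603} = - \frac{197 \left(-60 + 500 i\right)}{15850} - \frac{555}{1603} = - \frac{555}{1603} - \frac{197 \left(-60 + 500 i\right)}{15850}$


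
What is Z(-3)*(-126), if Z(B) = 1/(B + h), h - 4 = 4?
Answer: -126/5 ≈ -25.200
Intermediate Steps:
h = 8 (h = 4 + 4 = 8)
Z(B) = 1/(8 + B) (Z(B) = 1/(B + 8) = 1/(8 + B))
Z(-3)*(-126) = -126/(8 - 3) = -126/5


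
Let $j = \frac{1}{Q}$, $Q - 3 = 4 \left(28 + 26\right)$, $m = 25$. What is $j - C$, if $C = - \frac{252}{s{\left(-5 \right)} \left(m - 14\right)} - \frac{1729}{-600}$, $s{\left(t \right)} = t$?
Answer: $- \frac{3593707}{481800} \approx -7.4589$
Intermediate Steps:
$Q = 219$ ($Q = 3 + 4 \left(28 + 26\right) = 3 + 4 \cdot 54 = 3 + 216 = 219$)
$C = \frac{49259}{6600}$ ($C = - \frac{252}{\left(-5\right) \left(25 - 14\right)} - \frac{1729}{-600} = - \frac{252}{\left(-5\right) 11} - - \frac{1729}{600} = - \frac{252}{-55} + \frac{1729}{600} = \left(-252\right) \left(- \frac{1}{55}\right) + \frac{1729}{600} = \frac{252}{55} + \frac{1729}{600} = \frac{49259}{6600} \approx 7.4635$)
$j = \frac{1}{219} \approx 0.0045662$
$j - C = \frac{1}{219} - \frac{49259}{6600} = - \frac{3593707}{481800}$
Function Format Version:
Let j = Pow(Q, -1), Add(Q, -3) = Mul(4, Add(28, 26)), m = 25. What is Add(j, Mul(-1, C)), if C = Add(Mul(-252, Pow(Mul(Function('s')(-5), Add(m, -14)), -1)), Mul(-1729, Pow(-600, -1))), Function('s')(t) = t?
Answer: Rational(-3593707, 481800) ≈ -7.4589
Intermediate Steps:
Q = 219 (Q = Add(3, Mul(4, Add(28, 26))) = Add(3, Mul(4, 54)) = Add(3, 216) = 219)
C = Rational(49259, 6600) (C = Add(Mul(-252, Pow(Mul(-5, Add(25, -14)), -1)), Mul(-1729, Pow(-600, -1))) = Add(Mul(-252, Pow(Mul(-5, 11), -1)), Mul(-1729, Rational(-1, 600))) = Add(Mul(-252, Pow(-55, -1)), Rational(1729, 600)) = Add(Mul(-252, Rational(-1, 55)), Rational(1729, 600)) = Add(Rational(252, 55), Rational(1729, 600)) = Rational(49259, 6600) ≈ 7.4635)
j = Rational(1, 219) (j = Pow(219, -1) = Rational(1, 219) ≈ 0.0045662)
Add(j, Mul(-1, C)) = Add(Rational(1, 219), Mul(-1, Rational(49259, 6600))) = Add(Rational(1, 219), Rational(-49259, 6600)) = Rational(-3593707, 481800)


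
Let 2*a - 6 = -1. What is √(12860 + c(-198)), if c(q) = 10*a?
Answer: √12885 ≈ 113.51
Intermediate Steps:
a = 5/2 (a = 3 + (½)*(-1) = 3 - ½ = 5/2 ≈ 2.5000)
c(q) = 25 (c(q) = 10*(5/2) = 25)
√(12860 + c(-198)) = √(12860 + 25) = √12885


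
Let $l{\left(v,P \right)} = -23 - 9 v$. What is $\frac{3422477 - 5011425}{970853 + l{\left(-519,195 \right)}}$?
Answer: $- \frac{1588948}{975501} \approx -1.6289$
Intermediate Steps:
$\frac{3422477 - 5011425}{970853 + l{\left(-519,195 \right)}} = \frac{3422477 - 5011425}{970853 - -4648} = - \frac{1588948}{970853 + \left(-23 + 4671\right)} = - \frac{1588948}{970853 + 4648} = - \frac{1588948}{975501}$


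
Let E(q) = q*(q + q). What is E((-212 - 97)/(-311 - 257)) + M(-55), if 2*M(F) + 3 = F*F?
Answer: 243837913/161312 ≈ 1511.6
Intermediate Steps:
E(q) = 2*q² (E(q) = q*(2*q) = 2*q²)
M(F) = -3/2 + F²/2 (M(F) = -3/2 + (F*F)/2 = -3/2 + F²/2)
E((-212 - 97)/(-311 - 257)) + M(-55) = 2*((-212 - 97)/(-311 - 257))² + (-3/2 + (½)*(-55)²) = 2*(-309/(-568))² + (-3/2 + (½)*3025) = 2*(-309*(-1/568))² + (-3/2 + 3025/2) = 2*(309/568)² + 1511 = 2*(95481/322624) + 1511 = 95481/161312 + 1511 = 243837913/161312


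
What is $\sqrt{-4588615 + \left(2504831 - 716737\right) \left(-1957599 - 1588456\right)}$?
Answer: $i \sqrt{6340684257785} \approx 2.5181 \cdot 10^{6} i$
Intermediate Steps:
$\sqrt{-4588615 + \left(2504831 - 716737\right) \left(-1957599 - 1588456\right)} = \sqrt{-4588615 + 1788094 \left(-3546055\right)} = \sqrt{-4588615 - 6340679669170} = \sqrt{-6340684257785} = i \sqrt{6340684257785}$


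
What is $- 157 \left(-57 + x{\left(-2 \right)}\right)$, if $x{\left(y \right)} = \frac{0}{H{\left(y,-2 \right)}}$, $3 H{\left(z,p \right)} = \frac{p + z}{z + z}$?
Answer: $8949$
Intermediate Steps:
$H{\left(z,p \right)} = \frac{p + z}{6 z}$ ($H{\left(z,p \right)} = \frac{\left(p + z\right) \frac{1}{z + z}}{3} = \frac{\left(p + z\right) \frac{1}{2 z}}{3} = \frac{\frac{1}{2} \frac{1}{z} \left(p + z\right)}{3} = \frac{p + z}{6 z}$)
$x{\left(y \right)} = 0$ ($x{\left(y \right)} = \frac{0}{\frac{1}{6} \frac{1}{y} \left(-2 + y\right)} = 0 \frac{6 y}{-2 + y} = 0$)
$- 157 \left(-57 + x{\left(-2 \right)}\right) = - 157 \left(-57 + 0\right) = \left(-157\right) \left(-57\right) = 8949$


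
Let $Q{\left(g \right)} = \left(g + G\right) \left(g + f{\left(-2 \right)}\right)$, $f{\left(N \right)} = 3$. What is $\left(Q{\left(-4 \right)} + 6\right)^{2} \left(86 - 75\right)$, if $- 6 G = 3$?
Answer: $\frac{4851}{4} \approx 1212.8$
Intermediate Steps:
$G = - \frac{1}{2}$ ($G = \left(- \frac{1}{6}\right) 3 = - \frac{1}{2} \approx -0.5$)
$Q{\left(g \right)} = \left(3 + g\right) \left(- \frac{1}{2} + g\right)$ ($Q{\left(g \right)} = \left(g - \frac{1}{2}\right) \left(g + 3\right) = \left(- \frac{1}{2} + g\right) \left(3 + g\right) = \left(3 + g\right) \left(- \frac{1}{2} + g\right)$)
$\left(Q{\left(-4 \right)} + 6\right)^{2} \left(86 - 75\right) = \left(\left(- \frac{3}{2} + \left(-4\right)^{2} + \frac{5}{2} \left(-4\right)\right) + 6\right)^{2} \left(86 - 75\right) = \left(\left(- \frac{3}{2} + 16 - 10\right) + 6\right)^{2} \left(86 - 75\right) = \left(\frac{9}{2} + 6\right)^{2} \left(86 - 75\right) = \left(\frac{21}{2}\right)^{2} \cdot 11 = \frac{441}{4} \cdot 11 = \frac{4851}{4}$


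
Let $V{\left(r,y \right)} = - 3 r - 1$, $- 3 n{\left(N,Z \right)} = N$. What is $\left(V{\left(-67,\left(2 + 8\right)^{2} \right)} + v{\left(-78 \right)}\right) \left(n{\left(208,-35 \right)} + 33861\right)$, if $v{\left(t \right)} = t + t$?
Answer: $\frac{4460500}{3} \approx 1.4868 \cdot 10^{6}$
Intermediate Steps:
$n{\left(N,Z \right)} = - \frac{N}{3}$
$v{\left(t \right)} = 2 t$
$V{\left(r,y \right)} = -1 - 3 r$
$\left(V{\left(-67,\left(2 + 8\right)^{2} \right)} + v{\left(-78 \right)}\right) \left(n{\left(208,-35 \right)} + 33861\right) = \left(\left(-1 - -201\right) + 2 \left(-78\right)\right) \left(\left(- \frac{1}{3}\right) 208 + 33861\right) = \left(\left(-1 + 201\right) - 156\right) \left(- \frac{208}{3} + 33861\right) = \left(200 - 156\right) \frac{101375}{3} = 44 \cdot \frac{101375}{3} = \frac{4460500}{3}$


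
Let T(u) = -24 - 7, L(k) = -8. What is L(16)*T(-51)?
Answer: 248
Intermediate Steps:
T(u) = -31
L(16)*T(-51) = -8*(-31) = 248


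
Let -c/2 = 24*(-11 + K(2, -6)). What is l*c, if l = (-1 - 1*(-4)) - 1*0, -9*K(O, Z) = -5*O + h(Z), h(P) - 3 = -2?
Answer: 1440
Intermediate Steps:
h(P) = 1 (h(P) = 3 - 2 = 1)
K(O, Z) = -1/9 + 5*O/9 (K(O, Z) = -(-5*O + 1)/9 = -(1 - 5*O)/9 = -1/9 + 5*O/9)
c = 480 (c = -48*(-11 + (-1/9 + (5/9)*2)) = -48*(-11 + (-1/9 + 10/9)) = -48*(-11 + 1) = -48*(-10) = -2*(-240) = 480)
l = 3 (l = (-1 + 4) + 0 = 3 + 0 = 3)
l*c = 3*480 = 1440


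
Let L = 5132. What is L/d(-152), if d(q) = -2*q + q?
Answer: 1283/38 ≈ 33.763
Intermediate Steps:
d(q) = -q
L/d(-152) = 5132/((-1*(-152))) = 5132/152 = 5132*(1/152) = 1283/38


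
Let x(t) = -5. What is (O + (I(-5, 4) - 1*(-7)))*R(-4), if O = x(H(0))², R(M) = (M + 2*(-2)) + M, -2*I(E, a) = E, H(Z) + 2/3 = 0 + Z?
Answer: -414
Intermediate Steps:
H(Z) = -⅔ + Z (H(Z) = -⅔ + (0 + Z) = -⅔ + Z)
I(E, a) = -E/2
R(M) = -4 + 2*M (R(M) = (M - 4) + M = (-4 + M) + M = -4 + 2*M)
O = 25 (O = (-5)² = 25)
(O + (I(-5, 4) - 1*(-7)))*R(-4) = (25 + (-½*(-5) - 1*(-7)))*(-4 + 2*(-4)) = (25 + (5/2 + 7))*(-4 - 8) = (25 + 19/2)*(-12) = (69/2)*(-12) = -414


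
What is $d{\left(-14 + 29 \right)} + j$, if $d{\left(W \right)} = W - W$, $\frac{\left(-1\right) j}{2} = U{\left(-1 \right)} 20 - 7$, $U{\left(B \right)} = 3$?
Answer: $-106$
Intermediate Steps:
$j = -106$ ($j = - 2 \left(3 \cdot 20 - 7\right) = - 2 \left(60 - 7\right) = \left(-2\right) 53 = -106$)
$d{\left(W \right)} = 0$
$d{\left(-14 + 29 \right)} + j = 0 - 106 = -106$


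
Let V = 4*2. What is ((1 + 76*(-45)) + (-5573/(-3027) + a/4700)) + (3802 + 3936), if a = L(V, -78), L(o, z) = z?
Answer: 30735969047/7113450 ≈ 4320.8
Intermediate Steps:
V = 8
a = -78
((1 + 76*(-45)) + (-5573/(-3027) + a/4700)) + (3802 + 3936) = ((1 + 76*(-45)) + (-5573/(-3027) - 78/4700)) + (3802 + 3936) = ((1 - 3420) + (-5573*(-1/3027) - 78*1/4700)) + 7738 = (-3419 + (5573/3027 - 39/2350)) + 7738 = (-3419 + 12978497/7113450) + 7738 = -24307907053/7113450 + 7738 = 30735969047/7113450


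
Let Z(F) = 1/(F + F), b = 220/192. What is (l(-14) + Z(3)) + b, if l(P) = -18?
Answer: -267/16 ≈ -16.688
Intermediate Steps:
b = 55/48 (b = 220*(1/192) = 55/48 ≈ 1.1458)
Z(F) = 1/(2*F)
(l(-14) + Z(3)) + b = (-18 + (½)/3) + 55/48 = (-18 + (½)*(⅓)) + 55/48 = (-18 + ⅙) + 55/48 = -107/6 + 55/48 = -267/16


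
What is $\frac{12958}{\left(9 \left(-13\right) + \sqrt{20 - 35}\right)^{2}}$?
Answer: $\frac{12958}{\left(117 - i \sqrt{15}\right)^{2}} \approx 0.94349 + 0.062532 i$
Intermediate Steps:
$\frac{12958}{\left(9 \left(-13\right) + \sqrt{20 - 35}\right)^{2}} = \frac{12958}{\left(-117 + \sqrt{-15}\right)^{2}} = \frac{12958}{\left(-117 + i \sqrt{15}\right)^{2}}$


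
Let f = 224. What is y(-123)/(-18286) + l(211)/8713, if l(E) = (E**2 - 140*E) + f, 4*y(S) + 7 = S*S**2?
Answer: 8662974841/318651836 ≈ 27.186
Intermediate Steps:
y(S) = -7/4 + S**3/4 (y(S) = -7/4 + (S*S**2)/4 = -7/4 + S**3/4)
l(E) = 224 + E**2 - 140*E (l(E) = (E**2 - 140*E) + 224 = 224 + E**2 - 140*E)
y(-123)/(-18286) + l(211)/8713 = (-7/4 + (1/4)*(-123)**3)/(-18286) + (224 + 211**2 - 140*211)/8713 = (-7/4 + (1/4)*(-1860867))*(-1/18286) + (224 + 44521 - 29540)*(1/8713) = (-7/4 - 1860867/4)*(-1/18286) + 15205*(1/8713) = -930437/2*(-1/18286) + 15205/8713 = 930437/36572 + 15205/8713 = 8662974841/318651836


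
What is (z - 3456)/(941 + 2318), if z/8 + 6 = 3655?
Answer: 25736/3259 ≈ 7.8969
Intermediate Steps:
z = 29192 (z = -48 + 8*3655 = -48 + 29240 = 29192)
(z - 3456)/(941 + 2318) = (29192 - 3456)/(941 + 2318) = 25736/3259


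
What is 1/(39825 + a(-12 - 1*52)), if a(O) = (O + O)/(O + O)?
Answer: 1/39826 ≈ 2.5109e-5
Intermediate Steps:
a(O) = 1 (a(O) = (2*O)/((2*O)) = (2*O)*(1/(2*O)) = 1)
1/(39825 + a(-12 - 1*52)) = 1/(39825 + 1) = 1/39826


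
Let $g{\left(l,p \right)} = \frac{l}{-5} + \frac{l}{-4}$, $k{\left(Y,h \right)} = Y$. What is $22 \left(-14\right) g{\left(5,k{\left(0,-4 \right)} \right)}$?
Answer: $693$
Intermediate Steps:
$g{\left(l,p \right)} = - \frac{9 l}{20}$ ($g{\left(l,p \right)} = l \left(- \frac{1}{5}\right) + l \left(- \frac{1}{4}\right) = - \frac{l}{5} - \frac{l}{4} = - \frac{9 l}{20}$)
$22 \left(-14\right) g{\left(5,k{\left(0,-4 \right)} \right)} = 22 \left(-14\right) \left(\left(- \frac{9}{20}\right) 5\right) = \left(-308\right) \left(- \frac{9}{4}\right) = 693$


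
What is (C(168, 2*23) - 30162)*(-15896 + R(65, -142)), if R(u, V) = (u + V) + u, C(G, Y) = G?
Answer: 477144552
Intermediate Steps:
R(u, V) = V + 2*u (R(u, V) = (V + u) + u = V + 2*u)
(C(168, 2*23) - 30162)*(-15896 + R(65, -142)) = (168 - 30162)*(-15896 + (-142 + 2*65)) = -29994*(-15896 + (-142 + 130)) = -29994*(-15896 - 12) = -29994*(-15908) = 477144552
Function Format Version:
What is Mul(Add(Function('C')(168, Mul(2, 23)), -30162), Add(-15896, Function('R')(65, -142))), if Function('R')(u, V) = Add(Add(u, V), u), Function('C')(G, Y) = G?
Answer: 477144552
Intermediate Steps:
Function('R')(u, V) = Add(V, Mul(2, u)) (Function('R')(u, V) = Add(Add(V, u), u) = Add(V, Mul(2, u)))
Mul(Add(Function('C')(168, Mul(2, 23)), -30162), Add(-15896, Function('R')(65, -142))) = Mul(Add(168, -30162), Add(-15896, Add(-142, Mul(2, 65)))) = Mul(-29994, Add(-15896, Add(-142, 130))) = Mul(-29994, Add(-15896, -12)) = Mul(-29994, -15908) = 477144552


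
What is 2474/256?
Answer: 1237/128 ≈ 9.6641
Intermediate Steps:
2474/256 = (1/256)*2474 = 1237/128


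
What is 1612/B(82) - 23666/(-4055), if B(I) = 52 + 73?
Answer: 1898982/101375 ≈ 18.732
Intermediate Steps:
B(I) = 125
1612/B(82) - 23666/(-4055) = 1612/125 - 23666/(-4055) = 1612*(1/125) - 23666*(-1/4055) = 1612/125 + 23666/4055 = 1898982/101375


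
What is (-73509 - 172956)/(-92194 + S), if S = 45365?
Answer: 246465/46829 ≈ 5.2631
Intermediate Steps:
(-73509 - 172956)/(-92194 + S) = (-73509 - 172956)/(-92194 + 45365) = -246465/(-46829) = -246465*(-1/46829) = 246465/46829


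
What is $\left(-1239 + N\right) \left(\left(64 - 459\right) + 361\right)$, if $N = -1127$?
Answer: $80444$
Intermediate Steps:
$\left(-1239 + N\right) \left(\left(64 - 459\right) + 361\right) = \left(-1239 - 1127\right) \left(\left(64 - 459\right) + 361\right) = - 2366 \left(\left(64 - 459\right) + 361\right) = - 2366 \left(-395 + 361\right) = \left(-2366\right) \left(-34\right) = 80444$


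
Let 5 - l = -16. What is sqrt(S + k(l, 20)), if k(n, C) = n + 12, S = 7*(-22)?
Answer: 11*I ≈ 11.0*I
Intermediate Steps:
l = 21 (l = 5 - 1*(-16) = 5 + 16 = 21)
S = -154
k(n, C) = 12 + n
sqrt(S + k(l, 20)) = sqrt(-154 + (12 + 21)) = sqrt(-154 + 33) = sqrt(-121) = 11*I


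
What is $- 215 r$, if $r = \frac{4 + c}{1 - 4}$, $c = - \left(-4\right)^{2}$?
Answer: $-860$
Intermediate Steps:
$c = -16$ ($c = \left(-1\right) 16 = -16$)
$r = 4$ ($r = \frac{4 - 16}{1 - 4} = - \frac{12}{1 - 4} = - \frac{12}{-3} = \left(-12\right) \left(- \frac{1}{3}\right) = 4$)
$- 215 r = \left(-215\right) 4 = -860$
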